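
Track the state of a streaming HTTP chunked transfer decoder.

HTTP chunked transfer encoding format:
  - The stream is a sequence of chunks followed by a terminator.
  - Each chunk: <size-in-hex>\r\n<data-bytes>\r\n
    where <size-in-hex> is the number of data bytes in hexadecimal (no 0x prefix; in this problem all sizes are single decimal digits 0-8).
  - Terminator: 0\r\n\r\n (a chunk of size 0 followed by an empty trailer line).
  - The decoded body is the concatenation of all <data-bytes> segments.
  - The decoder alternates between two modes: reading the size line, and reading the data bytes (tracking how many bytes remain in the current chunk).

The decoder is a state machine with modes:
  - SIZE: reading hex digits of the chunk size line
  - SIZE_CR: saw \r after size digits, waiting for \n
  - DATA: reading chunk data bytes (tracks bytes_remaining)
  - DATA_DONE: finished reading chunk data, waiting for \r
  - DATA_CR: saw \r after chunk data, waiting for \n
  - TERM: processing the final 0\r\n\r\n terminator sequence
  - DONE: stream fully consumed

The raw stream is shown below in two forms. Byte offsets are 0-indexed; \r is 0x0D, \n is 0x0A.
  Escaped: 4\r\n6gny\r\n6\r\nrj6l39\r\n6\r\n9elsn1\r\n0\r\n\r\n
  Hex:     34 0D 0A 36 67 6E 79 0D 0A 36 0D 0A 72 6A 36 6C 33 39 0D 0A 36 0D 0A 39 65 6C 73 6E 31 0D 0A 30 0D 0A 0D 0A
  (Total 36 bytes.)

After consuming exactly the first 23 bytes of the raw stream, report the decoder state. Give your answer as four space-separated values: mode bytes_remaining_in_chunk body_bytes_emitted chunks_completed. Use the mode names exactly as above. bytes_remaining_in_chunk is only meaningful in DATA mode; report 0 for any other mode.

Answer: DATA 6 10 2

Derivation:
Byte 0 = '4': mode=SIZE remaining=0 emitted=0 chunks_done=0
Byte 1 = 0x0D: mode=SIZE_CR remaining=0 emitted=0 chunks_done=0
Byte 2 = 0x0A: mode=DATA remaining=4 emitted=0 chunks_done=0
Byte 3 = '6': mode=DATA remaining=3 emitted=1 chunks_done=0
Byte 4 = 'g': mode=DATA remaining=2 emitted=2 chunks_done=0
Byte 5 = 'n': mode=DATA remaining=1 emitted=3 chunks_done=0
Byte 6 = 'y': mode=DATA_DONE remaining=0 emitted=4 chunks_done=0
Byte 7 = 0x0D: mode=DATA_CR remaining=0 emitted=4 chunks_done=0
Byte 8 = 0x0A: mode=SIZE remaining=0 emitted=4 chunks_done=1
Byte 9 = '6': mode=SIZE remaining=0 emitted=4 chunks_done=1
Byte 10 = 0x0D: mode=SIZE_CR remaining=0 emitted=4 chunks_done=1
Byte 11 = 0x0A: mode=DATA remaining=6 emitted=4 chunks_done=1
Byte 12 = 'r': mode=DATA remaining=5 emitted=5 chunks_done=1
Byte 13 = 'j': mode=DATA remaining=4 emitted=6 chunks_done=1
Byte 14 = '6': mode=DATA remaining=3 emitted=7 chunks_done=1
Byte 15 = 'l': mode=DATA remaining=2 emitted=8 chunks_done=1
Byte 16 = '3': mode=DATA remaining=1 emitted=9 chunks_done=1
Byte 17 = '9': mode=DATA_DONE remaining=0 emitted=10 chunks_done=1
Byte 18 = 0x0D: mode=DATA_CR remaining=0 emitted=10 chunks_done=1
Byte 19 = 0x0A: mode=SIZE remaining=0 emitted=10 chunks_done=2
Byte 20 = '6': mode=SIZE remaining=0 emitted=10 chunks_done=2
Byte 21 = 0x0D: mode=SIZE_CR remaining=0 emitted=10 chunks_done=2
Byte 22 = 0x0A: mode=DATA remaining=6 emitted=10 chunks_done=2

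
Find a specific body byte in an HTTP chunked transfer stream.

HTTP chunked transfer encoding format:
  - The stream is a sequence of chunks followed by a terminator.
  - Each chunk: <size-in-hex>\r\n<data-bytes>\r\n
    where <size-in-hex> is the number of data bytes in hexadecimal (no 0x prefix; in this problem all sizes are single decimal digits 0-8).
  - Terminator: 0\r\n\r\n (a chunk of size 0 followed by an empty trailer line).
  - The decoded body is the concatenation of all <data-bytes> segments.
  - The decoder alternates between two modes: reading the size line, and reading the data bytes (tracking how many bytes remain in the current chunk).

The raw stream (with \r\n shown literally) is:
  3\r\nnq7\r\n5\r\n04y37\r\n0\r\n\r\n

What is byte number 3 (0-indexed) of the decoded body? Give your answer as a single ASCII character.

Answer: 0

Derivation:
Chunk 1: stream[0..1]='3' size=0x3=3, data at stream[3..6]='nq7' -> body[0..3], body so far='nq7'
Chunk 2: stream[8..9]='5' size=0x5=5, data at stream[11..16]='04y37' -> body[3..8], body so far='nq704y37'
Chunk 3: stream[18..19]='0' size=0 (terminator). Final body='nq704y37' (8 bytes)
Body byte 3 = '0'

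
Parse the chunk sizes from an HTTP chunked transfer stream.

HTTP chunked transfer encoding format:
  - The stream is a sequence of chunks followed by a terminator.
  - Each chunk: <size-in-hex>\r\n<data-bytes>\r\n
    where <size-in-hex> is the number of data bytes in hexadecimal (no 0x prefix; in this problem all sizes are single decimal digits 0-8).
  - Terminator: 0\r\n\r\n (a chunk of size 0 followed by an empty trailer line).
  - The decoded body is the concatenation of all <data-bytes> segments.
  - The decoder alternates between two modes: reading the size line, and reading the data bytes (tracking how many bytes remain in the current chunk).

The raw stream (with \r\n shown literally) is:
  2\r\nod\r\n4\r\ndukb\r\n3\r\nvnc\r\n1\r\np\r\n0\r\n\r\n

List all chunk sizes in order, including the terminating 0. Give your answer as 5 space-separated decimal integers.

Chunk 1: stream[0..1]='2' size=0x2=2, data at stream[3..5]='od' -> body[0..2], body so far='od'
Chunk 2: stream[7..8]='4' size=0x4=4, data at stream[10..14]='dukb' -> body[2..6], body so far='oddukb'
Chunk 3: stream[16..17]='3' size=0x3=3, data at stream[19..22]='vnc' -> body[6..9], body so far='oddukbvnc'
Chunk 4: stream[24..25]='1' size=0x1=1, data at stream[27..28]='p' -> body[9..10], body so far='oddukbvncp'
Chunk 5: stream[30..31]='0' size=0 (terminator). Final body='oddukbvncp' (10 bytes)

Answer: 2 4 3 1 0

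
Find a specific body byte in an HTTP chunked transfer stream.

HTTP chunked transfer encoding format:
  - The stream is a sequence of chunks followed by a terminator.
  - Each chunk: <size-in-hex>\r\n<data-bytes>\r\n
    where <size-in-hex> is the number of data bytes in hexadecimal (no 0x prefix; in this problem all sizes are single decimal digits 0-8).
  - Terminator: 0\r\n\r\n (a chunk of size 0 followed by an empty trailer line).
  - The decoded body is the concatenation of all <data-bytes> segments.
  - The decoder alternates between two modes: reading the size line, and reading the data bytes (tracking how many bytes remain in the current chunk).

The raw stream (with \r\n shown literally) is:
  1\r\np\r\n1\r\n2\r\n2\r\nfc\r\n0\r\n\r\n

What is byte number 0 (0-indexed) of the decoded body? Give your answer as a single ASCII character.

Answer: p

Derivation:
Chunk 1: stream[0..1]='1' size=0x1=1, data at stream[3..4]='p' -> body[0..1], body so far='p'
Chunk 2: stream[6..7]='1' size=0x1=1, data at stream[9..10]='2' -> body[1..2], body so far='p2'
Chunk 3: stream[12..13]='2' size=0x2=2, data at stream[15..17]='fc' -> body[2..4], body so far='p2fc'
Chunk 4: stream[19..20]='0' size=0 (terminator). Final body='p2fc' (4 bytes)
Body byte 0 = 'p'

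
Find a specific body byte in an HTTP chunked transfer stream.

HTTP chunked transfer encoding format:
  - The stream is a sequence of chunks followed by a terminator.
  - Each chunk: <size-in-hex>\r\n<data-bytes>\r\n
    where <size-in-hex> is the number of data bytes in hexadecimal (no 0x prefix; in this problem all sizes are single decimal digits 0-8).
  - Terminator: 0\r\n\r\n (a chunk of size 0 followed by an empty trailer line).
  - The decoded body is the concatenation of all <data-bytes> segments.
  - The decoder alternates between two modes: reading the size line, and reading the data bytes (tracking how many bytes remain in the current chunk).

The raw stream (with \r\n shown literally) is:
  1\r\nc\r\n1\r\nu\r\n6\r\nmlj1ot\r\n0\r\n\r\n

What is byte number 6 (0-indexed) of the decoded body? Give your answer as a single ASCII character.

Answer: o

Derivation:
Chunk 1: stream[0..1]='1' size=0x1=1, data at stream[3..4]='c' -> body[0..1], body so far='c'
Chunk 2: stream[6..7]='1' size=0x1=1, data at stream[9..10]='u' -> body[1..2], body so far='cu'
Chunk 3: stream[12..13]='6' size=0x6=6, data at stream[15..21]='mlj1ot' -> body[2..8], body so far='cumlj1ot'
Chunk 4: stream[23..24]='0' size=0 (terminator). Final body='cumlj1ot' (8 bytes)
Body byte 6 = 'o'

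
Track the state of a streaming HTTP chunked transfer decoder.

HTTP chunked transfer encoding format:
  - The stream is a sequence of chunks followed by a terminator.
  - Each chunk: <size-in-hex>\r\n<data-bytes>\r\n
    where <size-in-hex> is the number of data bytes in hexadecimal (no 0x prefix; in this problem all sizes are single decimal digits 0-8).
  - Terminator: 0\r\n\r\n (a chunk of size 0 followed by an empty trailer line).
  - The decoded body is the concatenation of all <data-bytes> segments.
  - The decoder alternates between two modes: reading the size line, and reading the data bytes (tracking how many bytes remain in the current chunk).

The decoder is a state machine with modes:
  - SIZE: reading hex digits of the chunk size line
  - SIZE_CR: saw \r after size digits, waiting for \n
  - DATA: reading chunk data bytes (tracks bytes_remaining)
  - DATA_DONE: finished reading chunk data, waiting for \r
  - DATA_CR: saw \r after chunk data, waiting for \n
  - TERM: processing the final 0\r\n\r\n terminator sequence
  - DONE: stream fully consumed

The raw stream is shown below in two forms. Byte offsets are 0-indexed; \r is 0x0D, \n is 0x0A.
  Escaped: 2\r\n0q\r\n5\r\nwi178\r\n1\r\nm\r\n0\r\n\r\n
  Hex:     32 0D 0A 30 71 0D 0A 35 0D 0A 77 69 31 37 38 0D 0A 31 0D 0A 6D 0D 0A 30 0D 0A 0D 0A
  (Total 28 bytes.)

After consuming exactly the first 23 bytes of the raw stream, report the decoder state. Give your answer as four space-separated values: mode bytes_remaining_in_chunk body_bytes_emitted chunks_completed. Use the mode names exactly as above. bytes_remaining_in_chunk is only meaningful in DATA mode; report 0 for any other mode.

Byte 0 = '2': mode=SIZE remaining=0 emitted=0 chunks_done=0
Byte 1 = 0x0D: mode=SIZE_CR remaining=0 emitted=0 chunks_done=0
Byte 2 = 0x0A: mode=DATA remaining=2 emitted=0 chunks_done=0
Byte 3 = '0': mode=DATA remaining=1 emitted=1 chunks_done=0
Byte 4 = 'q': mode=DATA_DONE remaining=0 emitted=2 chunks_done=0
Byte 5 = 0x0D: mode=DATA_CR remaining=0 emitted=2 chunks_done=0
Byte 6 = 0x0A: mode=SIZE remaining=0 emitted=2 chunks_done=1
Byte 7 = '5': mode=SIZE remaining=0 emitted=2 chunks_done=1
Byte 8 = 0x0D: mode=SIZE_CR remaining=0 emitted=2 chunks_done=1
Byte 9 = 0x0A: mode=DATA remaining=5 emitted=2 chunks_done=1
Byte 10 = 'w': mode=DATA remaining=4 emitted=3 chunks_done=1
Byte 11 = 'i': mode=DATA remaining=3 emitted=4 chunks_done=1
Byte 12 = '1': mode=DATA remaining=2 emitted=5 chunks_done=1
Byte 13 = '7': mode=DATA remaining=1 emitted=6 chunks_done=1
Byte 14 = '8': mode=DATA_DONE remaining=0 emitted=7 chunks_done=1
Byte 15 = 0x0D: mode=DATA_CR remaining=0 emitted=7 chunks_done=1
Byte 16 = 0x0A: mode=SIZE remaining=0 emitted=7 chunks_done=2
Byte 17 = '1': mode=SIZE remaining=0 emitted=7 chunks_done=2
Byte 18 = 0x0D: mode=SIZE_CR remaining=0 emitted=7 chunks_done=2
Byte 19 = 0x0A: mode=DATA remaining=1 emitted=7 chunks_done=2
Byte 20 = 'm': mode=DATA_DONE remaining=0 emitted=8 chunks_done=2
Byte 21 = 0x0D: mode=DATA_CR remaining=0 emitted=8 chunks_done=2
Byte 22 = 0x0A: mode=SIZE remaining=0 emitted=8 chunks_done=3

Answer: SIZE 0 8 3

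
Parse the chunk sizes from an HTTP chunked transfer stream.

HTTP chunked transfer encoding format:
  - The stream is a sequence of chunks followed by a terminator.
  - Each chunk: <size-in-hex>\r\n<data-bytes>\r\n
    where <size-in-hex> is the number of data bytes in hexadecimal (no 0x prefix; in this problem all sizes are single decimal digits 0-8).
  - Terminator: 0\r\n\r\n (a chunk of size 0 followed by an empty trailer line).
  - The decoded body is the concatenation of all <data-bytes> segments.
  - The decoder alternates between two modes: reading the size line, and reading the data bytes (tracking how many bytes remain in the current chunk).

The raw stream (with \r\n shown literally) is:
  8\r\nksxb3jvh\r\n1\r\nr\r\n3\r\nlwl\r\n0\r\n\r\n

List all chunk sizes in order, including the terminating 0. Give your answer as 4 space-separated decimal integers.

Answer: 8 1 3 0

Derivation:
Chunk 1: stream[0..1]='8' size=0x8=8, data at stream[3..11]='ksxb3jvh' -> body[0..8], body so far='ksxb3jvh'
Chunk 2: stream[13..14]='1' size=0x1=1, data at stream[16..17]='r' -> body[8..9], body so far='ksxb3jvhr'
Chunk 3: stream[19..20]='3' size=0x3=3, data at stream[22..25]='lwl' -> body[9..12], body so far='ksxb3jvhrlwl'
Chunk 4: stream[27..28]='0' size=0 (terminator). Final body='ksxb3jvhrlwl' (12 bytes)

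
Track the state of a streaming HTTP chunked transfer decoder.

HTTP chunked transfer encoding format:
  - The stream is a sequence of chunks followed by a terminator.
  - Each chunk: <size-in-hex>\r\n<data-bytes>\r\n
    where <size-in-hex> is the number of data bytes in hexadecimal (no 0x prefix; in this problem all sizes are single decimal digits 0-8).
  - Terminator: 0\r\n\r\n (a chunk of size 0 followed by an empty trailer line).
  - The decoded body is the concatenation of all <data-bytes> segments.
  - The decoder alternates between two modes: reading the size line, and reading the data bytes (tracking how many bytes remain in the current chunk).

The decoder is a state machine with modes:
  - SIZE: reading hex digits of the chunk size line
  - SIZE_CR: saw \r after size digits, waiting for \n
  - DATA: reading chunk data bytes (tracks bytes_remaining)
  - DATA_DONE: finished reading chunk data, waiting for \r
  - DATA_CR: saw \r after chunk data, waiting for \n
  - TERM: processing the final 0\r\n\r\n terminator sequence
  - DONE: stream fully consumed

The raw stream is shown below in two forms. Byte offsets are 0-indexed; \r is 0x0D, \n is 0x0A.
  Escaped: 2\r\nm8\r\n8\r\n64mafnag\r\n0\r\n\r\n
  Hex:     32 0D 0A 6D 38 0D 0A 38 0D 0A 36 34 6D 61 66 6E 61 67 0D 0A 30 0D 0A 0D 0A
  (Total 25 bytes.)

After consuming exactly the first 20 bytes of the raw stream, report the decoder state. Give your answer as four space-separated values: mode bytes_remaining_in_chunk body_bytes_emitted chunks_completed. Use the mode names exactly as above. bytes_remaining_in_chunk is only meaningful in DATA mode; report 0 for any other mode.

Answer: SIZE 0 10 2

Derivation:
Byte 0 = '2': mode=SIZE remaining=0 emitted=0 chunks_done=0
Byte 1 = 0x0D: mode=SIZE_CR remaining=0 emitted=0 chunks_done=0
Byte 2 = 0x0A: mode=DATA remaining=2 emitted=0 chunks_done=0
Byte 3 = 'm': mode=DATA remaining=1 emitted=1 chunks_done=0
Byte 4 = '8': mode=DATA_DONE remaining=0 emitted=2 chunks_done=0
Byte 5 = 0x0D: mode=DATA_CR remaining=0 emitted=2 chunks_done=0
Byte 6 = 0x0A: mode=SIZE remaining=0 emitted=2 chunks_done=1
Byte 7 = '8': mode=SIZE remaining=0 emitted=2 chunks_done=1
Byte 8 = 0x0D: mode=SIZE_CR remaining=0 emitted=2 chunks_done=1
Byte 9 = 0x0A: mode=DATA remaining=8 emitted=2 chunks_done=1
Byte 10 = '6': mode=DATA remaining=7 emitted=3 chunks_done=1
Byte 11 = '4': mode=DATA remaining=6 emitted=4 chunks_done=1
Byte 12 = 'm': mode=DATA remaining=5 emitted=5 chunks_done=1
Byte 13 = 'a': mode=DATA remaining=4 emitted=6 chunks_done=1
Byte 14 = 'f': mode=DATA remaining=3 emitted=7 chunks_done=1
Byte 15 = 'n': mode=DATA remaining=2 emitted=8 chunks_done=1
Byte 16 = 'a': mode=DATA remaining=1 emitted=9 chunks_done=1
Byte 17 = 'g': mode=DATA_DONE remaining=0 emitted=10 chunks_done=1
Byte 18 = 0x0D: mode=DATA_CR remaining=0 emitted=10 chunks_done=1
Byte 19 = 0x0A: mode=SIZE remaining=0 emitted=10 chunks_done=2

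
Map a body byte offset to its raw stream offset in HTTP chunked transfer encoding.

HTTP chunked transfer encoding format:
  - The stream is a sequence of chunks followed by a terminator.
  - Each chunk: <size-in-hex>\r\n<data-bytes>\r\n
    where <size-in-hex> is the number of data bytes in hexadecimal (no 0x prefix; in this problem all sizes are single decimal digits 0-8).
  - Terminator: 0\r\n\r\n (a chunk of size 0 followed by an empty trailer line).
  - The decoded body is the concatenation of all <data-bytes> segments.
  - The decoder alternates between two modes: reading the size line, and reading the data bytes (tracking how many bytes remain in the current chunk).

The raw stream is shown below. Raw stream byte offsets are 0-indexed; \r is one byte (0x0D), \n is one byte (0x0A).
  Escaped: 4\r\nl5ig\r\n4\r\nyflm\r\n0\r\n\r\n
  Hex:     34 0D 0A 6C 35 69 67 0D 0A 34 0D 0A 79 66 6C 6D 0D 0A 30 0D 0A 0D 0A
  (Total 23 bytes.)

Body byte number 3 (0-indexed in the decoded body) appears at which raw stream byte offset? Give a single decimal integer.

Answer: 6

Derivation:
Chunk 1: stream[0..1]='4' size=0x4=4, data at stream[3..7]='l5ig' -> body[0..4], body so far='l5ig'
Chunk 2: stream[9..10]='4' size=0x4=4, data at stream[12..16]='yflm' -> body[4..8], body so far='l5igyflm'
Chunk 3: stream[18..19]='0' size=0 (terminator). Final body='l5igyflm' (8 bytes)
Body byte 3 at stream offset 6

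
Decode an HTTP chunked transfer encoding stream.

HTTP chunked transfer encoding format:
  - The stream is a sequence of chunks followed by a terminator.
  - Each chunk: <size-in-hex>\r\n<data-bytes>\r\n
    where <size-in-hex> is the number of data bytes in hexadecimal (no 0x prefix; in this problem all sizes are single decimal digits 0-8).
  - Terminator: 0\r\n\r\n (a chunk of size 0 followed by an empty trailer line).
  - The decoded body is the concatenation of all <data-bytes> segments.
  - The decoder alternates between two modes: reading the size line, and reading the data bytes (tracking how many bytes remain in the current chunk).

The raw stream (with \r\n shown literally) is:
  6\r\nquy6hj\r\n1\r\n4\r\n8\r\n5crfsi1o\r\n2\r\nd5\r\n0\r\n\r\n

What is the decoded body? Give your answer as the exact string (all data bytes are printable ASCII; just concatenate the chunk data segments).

Answer: quy6hj45crfsi1od5

Derivation:
Chunk 1: stream[0..1]='6' size=0x6=6, data at stream[3..9]='quy6hj' -> body[0..6], body so far='quy6hj'
Chunk 2: stream[11..12]='1' size=0x1=1, data at stream[14..15]='4' -> body[6..7], body so far='quy6hj4'
Chunk 3: stream[17..18]='8' size=0x8=8, data at stream[20..28]='5crfsi1o' -> body[7..15], body so far='quy6hj45crfsi1o'
Chunk 4: stream[30..31]='2' size=0x2=2, data at stream[33..35]='d5' -> body[15..17], body so far='quy6hj45crfsi1od5'
Chunk 5: stream[37..38]='0' size=0 (terminator). Final body='quy6hj45crfsi1od5' (17 bytes)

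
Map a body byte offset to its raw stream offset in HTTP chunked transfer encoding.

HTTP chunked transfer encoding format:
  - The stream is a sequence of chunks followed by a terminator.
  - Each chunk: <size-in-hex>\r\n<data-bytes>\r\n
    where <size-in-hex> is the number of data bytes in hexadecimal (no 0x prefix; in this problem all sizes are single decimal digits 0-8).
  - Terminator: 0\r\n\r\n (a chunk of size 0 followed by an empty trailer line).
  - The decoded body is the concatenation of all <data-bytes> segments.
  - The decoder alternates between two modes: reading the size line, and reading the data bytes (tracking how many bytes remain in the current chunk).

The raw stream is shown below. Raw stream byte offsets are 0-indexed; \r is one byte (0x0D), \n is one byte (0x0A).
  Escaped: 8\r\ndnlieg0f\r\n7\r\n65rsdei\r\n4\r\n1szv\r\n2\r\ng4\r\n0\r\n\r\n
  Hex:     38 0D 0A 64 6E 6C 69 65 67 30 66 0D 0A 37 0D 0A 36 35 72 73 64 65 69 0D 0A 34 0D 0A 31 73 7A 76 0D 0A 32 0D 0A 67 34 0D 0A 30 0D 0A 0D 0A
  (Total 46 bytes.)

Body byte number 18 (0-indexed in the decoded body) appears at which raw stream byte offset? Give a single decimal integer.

Answer: 31

Derivation:
Chunk 1: stream[0..1]='8' size=0x8=8, data at stream[3..11]='dnlieg0f' -> body[0..8], body so far='dnlieg0f'
Chunk 2: stream[13..14]='7' size=0x7=7, data at stream[16..23]='65rsdei' -> body[8..15], body so far='dnlieg0f65rsdei'
Chunk 3: stream[25..26]='4' size=0x4=4, data at stream[28..32]='1szv' -> body[15..19], body so far='dnlieg0f65rsdei1szv'
Chunk 4: stream[34..35]='2' size=0x2=2, data at stream[37..39]='g4' -> body[19..21], body so far='dnlieg0f65rsdei1szvg4'
Chunk 5: stream[41..42]='0' size=0 (terminator). Final body='dnlieg0f65rsdei1szvg4' (21 bytes)
Body byte 18 at stream offset 31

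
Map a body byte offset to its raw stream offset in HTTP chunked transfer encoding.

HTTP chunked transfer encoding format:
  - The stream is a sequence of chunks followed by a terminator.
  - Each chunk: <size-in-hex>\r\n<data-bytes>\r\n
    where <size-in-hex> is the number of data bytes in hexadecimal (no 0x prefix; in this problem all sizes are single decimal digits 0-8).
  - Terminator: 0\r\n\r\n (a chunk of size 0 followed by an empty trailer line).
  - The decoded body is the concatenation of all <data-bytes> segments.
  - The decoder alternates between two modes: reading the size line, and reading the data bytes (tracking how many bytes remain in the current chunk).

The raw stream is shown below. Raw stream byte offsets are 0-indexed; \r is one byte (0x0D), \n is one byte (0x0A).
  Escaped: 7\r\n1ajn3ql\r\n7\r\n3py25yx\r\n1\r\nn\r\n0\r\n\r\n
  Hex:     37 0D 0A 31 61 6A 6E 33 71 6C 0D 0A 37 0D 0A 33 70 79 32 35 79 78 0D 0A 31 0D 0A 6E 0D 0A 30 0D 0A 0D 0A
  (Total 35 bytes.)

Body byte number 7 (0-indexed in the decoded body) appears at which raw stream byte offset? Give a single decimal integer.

Chunk 1: stream[0..1]='7' size=0x7=7, data at stream[3..10]='1ajn3ql' -> body[0..7], body so far='1ajn3ql'
Chunk 2: stream[12..13]='7' size=0x7=7, data at stream[15..22]='3py25yx' -> body[7..14], body so far='1ajn3ql3py25yx'
Chunk 3: stream[24..25]='1' size=0x1=1, data at stream[27..28]='n' -> body[14..15], body so far='1ajn3ql3py25yxn'
Chunk 4: stream[30..31]='0' size=0 (terminator). Final body='1ajn3ql3py25yxn' (15 bytes)
Body byte 7 at stream offset 15

Answer: 15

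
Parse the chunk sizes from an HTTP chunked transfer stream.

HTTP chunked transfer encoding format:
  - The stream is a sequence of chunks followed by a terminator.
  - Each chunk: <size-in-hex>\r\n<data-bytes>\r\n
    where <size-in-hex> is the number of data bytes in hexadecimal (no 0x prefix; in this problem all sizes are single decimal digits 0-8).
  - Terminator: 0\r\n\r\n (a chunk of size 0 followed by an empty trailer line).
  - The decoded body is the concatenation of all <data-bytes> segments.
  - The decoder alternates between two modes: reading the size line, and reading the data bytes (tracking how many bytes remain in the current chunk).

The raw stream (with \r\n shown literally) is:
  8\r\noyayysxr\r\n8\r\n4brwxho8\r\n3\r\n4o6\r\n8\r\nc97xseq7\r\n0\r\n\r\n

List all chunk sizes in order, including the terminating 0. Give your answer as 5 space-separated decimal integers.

Chunk 1: stream[0..1]='8' size=0x8=8, data at stream[3..11]='oyayysxr' -> body[0..8], body so far='oyayysxr'
Chunk 2: stream[13..14]='8' size=0x8=8, data at stream[16..24]='4brwxho8' -> body[8..16], body so far='oyayysxr4brwxho8'
Chunk 3: stream[26..27]='3' size=0x3=3, data at stream[29..32]='4o6' -> body[16..19], body so far='oyayysxr4brwxho84o6'
Chunk 4: stream[34..35]='8' size=0x8=8, data at stream[37..45]='c97xseq7' -> body[19..27], body so far='oyayysxr4brwxho84o6c97xseq7'
Chunk 5: stream[47..48]='0' size=0 (terminator). Final body='oyayysxr4brwxho84o6c97xseq7' (27 bytes)

Answer: 8 8 3 8 0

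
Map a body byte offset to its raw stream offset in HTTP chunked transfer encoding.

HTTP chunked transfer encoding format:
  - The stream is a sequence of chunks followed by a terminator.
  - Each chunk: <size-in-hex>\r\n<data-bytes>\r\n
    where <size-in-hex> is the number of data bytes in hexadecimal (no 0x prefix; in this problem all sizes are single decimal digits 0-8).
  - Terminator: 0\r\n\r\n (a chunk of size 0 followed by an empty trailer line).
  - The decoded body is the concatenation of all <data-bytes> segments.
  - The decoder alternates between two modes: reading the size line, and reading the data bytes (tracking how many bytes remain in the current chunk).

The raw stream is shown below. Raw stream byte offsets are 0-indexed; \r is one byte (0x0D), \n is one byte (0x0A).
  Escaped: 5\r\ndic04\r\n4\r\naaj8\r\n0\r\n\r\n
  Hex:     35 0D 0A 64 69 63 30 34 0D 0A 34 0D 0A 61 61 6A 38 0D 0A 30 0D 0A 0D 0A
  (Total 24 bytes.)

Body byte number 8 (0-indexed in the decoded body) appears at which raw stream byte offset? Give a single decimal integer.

Chunk 1: stream[0..1]='5' size=0x5=5, data at stream[3..8]='dic04' -> body[0..5], body so far='dic04'
Chunk 2: stream[10..11]='4' size=0x4=4, data at stream[13..17]='aaj8' -> body[5..9], body so far='dic04aaj8'
Chunk 3: stream[19..20]='0' size=0 (terminator). Final body='dic04aaj8' (9 bytes)
Body byte 8 at stream offset 16

Answer: 16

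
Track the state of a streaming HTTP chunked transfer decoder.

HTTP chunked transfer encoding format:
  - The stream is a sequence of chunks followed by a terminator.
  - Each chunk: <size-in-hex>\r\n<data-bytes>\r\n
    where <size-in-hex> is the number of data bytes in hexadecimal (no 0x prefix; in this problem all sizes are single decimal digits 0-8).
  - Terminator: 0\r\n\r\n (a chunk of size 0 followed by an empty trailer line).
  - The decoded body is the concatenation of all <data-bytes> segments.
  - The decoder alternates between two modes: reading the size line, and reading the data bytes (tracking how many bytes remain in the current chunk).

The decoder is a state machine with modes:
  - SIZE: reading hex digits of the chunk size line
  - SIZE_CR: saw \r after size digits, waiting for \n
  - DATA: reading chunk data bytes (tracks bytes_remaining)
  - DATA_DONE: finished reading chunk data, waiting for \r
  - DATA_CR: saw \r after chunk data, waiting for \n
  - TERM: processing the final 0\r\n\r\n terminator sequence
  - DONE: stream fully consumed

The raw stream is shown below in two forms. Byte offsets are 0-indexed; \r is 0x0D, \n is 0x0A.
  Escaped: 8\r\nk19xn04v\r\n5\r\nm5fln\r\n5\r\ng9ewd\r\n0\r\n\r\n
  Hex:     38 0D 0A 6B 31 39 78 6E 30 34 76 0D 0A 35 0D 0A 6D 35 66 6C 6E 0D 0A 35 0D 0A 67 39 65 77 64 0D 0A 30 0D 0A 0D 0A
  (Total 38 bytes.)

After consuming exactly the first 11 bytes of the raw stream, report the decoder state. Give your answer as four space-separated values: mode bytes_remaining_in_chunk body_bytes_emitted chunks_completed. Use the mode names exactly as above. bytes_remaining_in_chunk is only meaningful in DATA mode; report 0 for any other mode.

Answer: DATA_DONE 0 8 0

Derivation:
Byte 0 = '8': mode=SIZE remaining=0 emitted=0 chunks_done=0
Byte 1 = 0x0D: mode=SIZE_CR remaining=0 emitted=0 chunks_done=0
Byte 2 = 0x0A: mode=DATA remaining=8 emitted=0 chunks_done=0
Byte 3 = 'k': mode=DATA remaining=7 emitted=1 chunks_done=0
Byte 4 = '1': mode=DATA remaining=6 emitted=2 chunks_done=0
Byte 5 = '9': mode=DATA remaining=5 emitted=3 chunks_done=0
Byte 6 = 'x': mode=DATA remaining=4 emitted=4 chunks_done=0
Byte 7 = 'n': mode=DATA remaining=3 emitted=5 chunks_done=0
Byte 8 = '0': mode=DATA remaining=2 emitted=6 chunks_done=0
Byte 9 = '4': mode=DATA remaining=1 emitted=7 chunks_done=0
Byte 10 = 'v': mode=DATA_DONE remaining=0 emitted=8 chunks_done=0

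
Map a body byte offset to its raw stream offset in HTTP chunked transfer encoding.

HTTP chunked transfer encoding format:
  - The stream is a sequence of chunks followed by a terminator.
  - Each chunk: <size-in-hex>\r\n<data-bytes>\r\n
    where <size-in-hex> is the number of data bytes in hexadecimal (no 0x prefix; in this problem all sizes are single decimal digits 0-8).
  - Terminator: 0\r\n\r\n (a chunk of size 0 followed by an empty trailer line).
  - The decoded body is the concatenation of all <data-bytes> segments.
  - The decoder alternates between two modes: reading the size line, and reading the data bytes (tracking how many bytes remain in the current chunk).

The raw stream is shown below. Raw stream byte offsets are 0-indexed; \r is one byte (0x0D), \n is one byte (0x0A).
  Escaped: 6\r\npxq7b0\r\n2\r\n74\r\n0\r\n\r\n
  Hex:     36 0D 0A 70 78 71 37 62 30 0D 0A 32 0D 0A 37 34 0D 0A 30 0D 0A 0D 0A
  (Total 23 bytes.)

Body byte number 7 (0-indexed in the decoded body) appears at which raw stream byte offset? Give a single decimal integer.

Chunk 1: stream[0..1]='6' size=0x6=6, data at stream[3..9]='pxq7b0' -> body[0..6], body so far='pxq7b0'
Chunk 2: stream[11..12]='2' size=0x2=2, data at stream[14..16]='74' -> body[6..8], body so far='pxq7b074'
Chunk 3: stream[18..19]='0' size=0 (terminator). Final body='pxq7b074' (8 bytes)
Body byte 7 at stream offset 15

Answer: 15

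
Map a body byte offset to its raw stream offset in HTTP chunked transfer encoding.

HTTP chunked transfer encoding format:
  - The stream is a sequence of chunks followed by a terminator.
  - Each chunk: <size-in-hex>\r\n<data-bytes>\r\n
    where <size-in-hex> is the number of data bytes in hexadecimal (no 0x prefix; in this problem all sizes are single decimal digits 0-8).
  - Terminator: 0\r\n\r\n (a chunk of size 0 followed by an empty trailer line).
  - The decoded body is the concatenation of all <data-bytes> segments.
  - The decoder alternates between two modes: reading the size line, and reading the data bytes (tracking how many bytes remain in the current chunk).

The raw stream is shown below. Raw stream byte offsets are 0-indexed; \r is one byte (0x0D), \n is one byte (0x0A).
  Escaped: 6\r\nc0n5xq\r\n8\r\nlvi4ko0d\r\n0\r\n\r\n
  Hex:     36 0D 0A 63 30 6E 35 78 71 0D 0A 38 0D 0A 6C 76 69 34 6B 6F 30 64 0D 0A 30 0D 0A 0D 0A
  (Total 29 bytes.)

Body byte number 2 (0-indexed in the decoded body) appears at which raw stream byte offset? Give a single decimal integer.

Chunk 1: stream[0..1]='6' size=0x6=6, data at stream[3..9]='c0n5xq' -> body[0..6], body so far='c0n5xq'
Chunk 2: stream[11..12]='8' size=0x8=8, data at stream[14..22]='lvi4ko0d' -> body[6..14], body so far='c0n5xqlvi4ko0d'
Chunk 3: stream[24..25]='0' size=0 (terminator). Final body='c0n5xqlvi4ko0d' (14 bytes)
Body byte 2 at stream offset 5

Answer: 5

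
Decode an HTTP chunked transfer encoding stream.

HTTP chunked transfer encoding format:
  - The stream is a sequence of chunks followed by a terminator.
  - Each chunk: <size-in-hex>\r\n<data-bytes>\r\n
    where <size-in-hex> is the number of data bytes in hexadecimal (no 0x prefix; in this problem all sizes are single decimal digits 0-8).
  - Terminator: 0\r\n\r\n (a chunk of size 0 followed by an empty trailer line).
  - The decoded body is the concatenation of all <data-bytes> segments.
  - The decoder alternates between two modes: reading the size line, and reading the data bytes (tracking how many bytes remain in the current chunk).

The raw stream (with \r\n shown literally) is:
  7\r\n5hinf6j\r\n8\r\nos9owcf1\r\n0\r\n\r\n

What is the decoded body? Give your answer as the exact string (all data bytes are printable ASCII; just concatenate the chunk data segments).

Answer: 5hinf6jos9owcf1

Derivation:
Chunk 1: stream[0..1]='7' size=0x7=7, data at stream[3..10]='5hinf6j' -> body[0..7], body so far='5hinf6j'
Chunk 2: stream[12..13]='8' size=0x8=8, data at stream[15..23]='os9owcf1' -> body[7..15], body so far='5hinf6jos9owcf1'
Chunk 3: stream[25..26]='0' size=0 (terminator). Final body='5hinf6jos9owcf1' (15 bytes)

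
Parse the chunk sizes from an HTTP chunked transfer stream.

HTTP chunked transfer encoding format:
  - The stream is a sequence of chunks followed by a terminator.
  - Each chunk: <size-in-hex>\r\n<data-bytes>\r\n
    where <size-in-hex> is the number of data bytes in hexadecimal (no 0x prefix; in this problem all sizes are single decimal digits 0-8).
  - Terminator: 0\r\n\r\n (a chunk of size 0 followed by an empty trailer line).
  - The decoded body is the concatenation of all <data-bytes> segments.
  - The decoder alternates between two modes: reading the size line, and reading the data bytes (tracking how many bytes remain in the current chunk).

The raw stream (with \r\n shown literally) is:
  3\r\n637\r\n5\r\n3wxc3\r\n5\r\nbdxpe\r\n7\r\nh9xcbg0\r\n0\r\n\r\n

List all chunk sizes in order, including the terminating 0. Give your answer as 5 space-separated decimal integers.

Chunk 1: stream[0..1]='3' size=0x3=3, data at stream[3..6]='637' -> body[0..3], body so far='637'
Chunk 2: stream[8..9]='5' size=0x5=5, data at stream[11..16]='3wxc3' -> body[3..8], body so far='6373wxc3'
Chunk 3: stream[18..19]='5' size=0x5=5, data at stream[21..26]='bdxpe' -> body[8..13], body so far='6373wxc3bdxpe'
Chunk 4: stream[28..29]='7' size=0x7=7, data at stream[31..38]='h9xcbg0' -> body[13..20], body so far='6373wxc3bdxpeh9xcbg0'
Chunk 5: stream[40..41]='0' size=0 (terminator). Final body='6373wxc3bdxpeh9xcbg0' (20 bytes)

Answer: 3 5 5 7 0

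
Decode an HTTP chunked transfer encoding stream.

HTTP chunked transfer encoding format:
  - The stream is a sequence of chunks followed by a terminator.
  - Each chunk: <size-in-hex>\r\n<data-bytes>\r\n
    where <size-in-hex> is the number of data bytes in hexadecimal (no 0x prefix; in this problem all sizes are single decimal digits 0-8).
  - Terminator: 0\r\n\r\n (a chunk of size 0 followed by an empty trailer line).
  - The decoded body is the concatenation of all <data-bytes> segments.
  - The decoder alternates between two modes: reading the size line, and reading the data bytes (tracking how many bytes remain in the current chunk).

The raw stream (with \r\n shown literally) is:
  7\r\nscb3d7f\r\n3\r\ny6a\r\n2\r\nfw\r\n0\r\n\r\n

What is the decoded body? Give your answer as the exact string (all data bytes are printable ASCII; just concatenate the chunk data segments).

Chunk 1: stream[0..1]='7' size=0x7=7, data at stream[3..10]='scb3d7f' -> body[0..7], body so far='scb3d7f'
Chunk 2: stream[12..13]='3' size=0x3=3, data at stream[15..18]='y6a' -> body[7..10], body so far='scb3d7fy6a'
Chunk 3: stream[20..21]='2' size=0x2=2, data at stream[23..25]='fw' -> body[10..12], body so far='scb3d7fy6afw'
Chunk 4: stream[27..28]='0' size=0 (terminator). Final body='scb3d7fy6afw' (12 bytes)

Answer: scb3d7fy6afw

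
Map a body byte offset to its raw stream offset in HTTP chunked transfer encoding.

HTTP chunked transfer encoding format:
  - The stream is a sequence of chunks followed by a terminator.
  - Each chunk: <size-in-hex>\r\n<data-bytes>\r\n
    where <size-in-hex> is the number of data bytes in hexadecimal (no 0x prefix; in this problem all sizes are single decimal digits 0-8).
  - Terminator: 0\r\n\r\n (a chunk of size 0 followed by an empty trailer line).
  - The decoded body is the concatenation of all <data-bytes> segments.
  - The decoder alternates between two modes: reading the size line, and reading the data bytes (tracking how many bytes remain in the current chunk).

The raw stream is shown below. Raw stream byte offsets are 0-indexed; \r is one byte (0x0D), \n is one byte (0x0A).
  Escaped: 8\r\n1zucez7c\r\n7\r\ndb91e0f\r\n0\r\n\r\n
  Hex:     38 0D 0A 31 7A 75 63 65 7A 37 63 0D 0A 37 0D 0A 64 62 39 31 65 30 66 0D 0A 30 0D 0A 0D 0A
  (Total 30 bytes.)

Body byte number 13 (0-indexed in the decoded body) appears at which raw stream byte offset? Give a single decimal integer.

Chunk 1: stream[0..1]='8' size=0x8=8, data at stream[3..11]='1zucez7c' -> body[0..8], body so far='1zucez7c'
Chunk 2: stream[13..14]='7' size=0x7=7, data at stream[16..23]='db91e0f' -> body[8..15], body so far='1zucez7cdb91e0f'
Chunk 3: stream[25..26]='0' size=0 (terminator). Final body='1zucez7cdb91e0f' (15 bytes)
Body byte 13 at stream offset 21

Answer: 21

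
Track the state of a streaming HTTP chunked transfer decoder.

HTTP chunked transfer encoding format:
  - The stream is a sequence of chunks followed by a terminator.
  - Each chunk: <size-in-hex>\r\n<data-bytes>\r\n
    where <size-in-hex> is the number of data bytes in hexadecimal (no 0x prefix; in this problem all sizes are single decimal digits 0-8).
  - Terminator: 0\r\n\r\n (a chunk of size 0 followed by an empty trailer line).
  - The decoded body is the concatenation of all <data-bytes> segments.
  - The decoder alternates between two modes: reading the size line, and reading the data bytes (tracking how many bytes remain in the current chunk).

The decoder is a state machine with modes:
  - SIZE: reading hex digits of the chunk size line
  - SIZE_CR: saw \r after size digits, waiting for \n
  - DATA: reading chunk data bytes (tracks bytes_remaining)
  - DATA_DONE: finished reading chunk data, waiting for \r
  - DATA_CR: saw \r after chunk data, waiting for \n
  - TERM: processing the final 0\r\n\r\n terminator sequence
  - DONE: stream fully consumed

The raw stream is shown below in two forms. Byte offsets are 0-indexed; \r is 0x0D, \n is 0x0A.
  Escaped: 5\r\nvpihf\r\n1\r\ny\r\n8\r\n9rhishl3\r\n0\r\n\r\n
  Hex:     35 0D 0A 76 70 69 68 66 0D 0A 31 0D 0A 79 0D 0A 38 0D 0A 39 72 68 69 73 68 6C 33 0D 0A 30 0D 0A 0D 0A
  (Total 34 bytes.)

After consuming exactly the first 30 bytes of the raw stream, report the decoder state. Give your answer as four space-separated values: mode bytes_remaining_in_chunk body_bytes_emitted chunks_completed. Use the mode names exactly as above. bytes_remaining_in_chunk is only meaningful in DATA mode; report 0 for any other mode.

Answer: SIZE 0 14 3

Derivation:
Byte 0 = '5': mode=SIZE remaining=0 emitted=0 chunks_done=0
Byte 1 = 0x0D: mode=SIZE_CR remaining=0 emitted=0 chunks_done=0
Byte 2 = 0x0A: mode=DATA remaining=5 emitted=0 chunks_done=0
Byte 3 = 'v': mode=DATA remaining=4 emitted=1 chunks_done=0
Byte 4 = 'p': mode=DATA remaining=3 emitted=2 chunks_done=0
Byte 5 = 'i': mode=DATA remaining=2 emitted=3 chunks_done=0
Byte 6 = 'h': mode=DATA remaining=1 emitted=4 chunks_done=0
Byte 7 = 'f': mode=DATA_DONE remaining=0 emitted=5 chunks_done=0
Byte 8 = 0x0D: mode=DATA_CR remaining=0 emitted=5 chunks_done=0
Byte 9 = 0x0A: mode=SIZE remaining=0 emitted=5 chunks_done=1
Byte 10 = '1': mode=SIZE remaining=0 emitted=5 chunks_done=1
Byte 11 = 0x0D: mode=SIZE_CR remaining=0 emitted=5 chunks_done=1
Byte 12 = 0x0A: mode=DATA remaining=1 emitted=5 chunks_done=1
Byte 13 = 'y': mode=DATA_DONE remaining=0 emitted=6 chunks_done=1
Byte 14 = 0x0D: mode=DATA_CR remaining=0 emitted=6 chunks_done=1
Byte 15 = 0x0A: mode=SIZE remaining=0 emitted=6 chunks_done=2
Byte 16 = '8': mode=SIZE remaining=0 emitted=6 chunks_done=2
Byte 17 = 0x0D: mode=SIZE_CR remaining=0 emitted=6 chunks_done=2
Byte 18 = 0x0A: mode=DATA remaining=8 emitted=6 chunks_done=2
Byte 19 = '9': mode=DATA remaining=7 emitted=7 chunks_done=2
Byte 20 = 'r': mode=DATA remaining=6 emitted=8 chunks_done=2
Byte 21 = 'h': mode=DATA remaining=5 emitted=9 chunks_done=2
Byte 22 = 'i': mode=DATA remaining=4 emitted=10 chunks_done=2
Byte 23 = 's': mode=DATA remaining=3 emitted=11 chunks_done=2
Byte 24 = 'h': mode=DATA remaining=2 emitted=12 chunks_done=2
Byte 25 = 'l': mode=DATA remaining=1 emitted=13 chunks_done=2
Byte 26 = '3': mode=DATA_DONE remaining=0 emitted=14 chunks_done=2
Byte 27 = 0x0D: mode=DATA_CR remaining=0 emitted=14 chunks_done=2
Byte 28 = 0x0A: mode=SIZE remaining=0 emitted=14 chunks_done=3
Byte 29 = '0': mode=SIZE remaining=0 emitted=14 chunks_done=3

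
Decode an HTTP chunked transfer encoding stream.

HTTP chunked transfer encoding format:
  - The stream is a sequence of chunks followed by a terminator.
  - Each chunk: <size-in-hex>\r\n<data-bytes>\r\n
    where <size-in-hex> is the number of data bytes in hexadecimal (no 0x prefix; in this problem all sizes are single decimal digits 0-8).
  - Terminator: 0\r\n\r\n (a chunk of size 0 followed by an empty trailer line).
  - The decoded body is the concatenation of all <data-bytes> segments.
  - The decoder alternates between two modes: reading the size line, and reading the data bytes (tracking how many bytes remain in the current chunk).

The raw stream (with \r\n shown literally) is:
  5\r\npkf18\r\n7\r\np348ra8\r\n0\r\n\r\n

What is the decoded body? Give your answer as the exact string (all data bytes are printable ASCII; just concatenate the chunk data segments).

Answer: pkf18p348ra8

Derivation:
Chunk 1: stream[0..1]='5' size=0x5=5, data at stream[3..8]='pkf18' -> body[0..5], body so far='pkf18'
Chunk 2: stream[10..11]='7' size=0x7=7, data at stream[13..20]='p348ra8' -> body[5..12], body so far='pkf18p348ra8'
Chunk 3: stream[22..23]='0' size=0 (terminator). Final body='pkf18p348ra8' (12 bytes)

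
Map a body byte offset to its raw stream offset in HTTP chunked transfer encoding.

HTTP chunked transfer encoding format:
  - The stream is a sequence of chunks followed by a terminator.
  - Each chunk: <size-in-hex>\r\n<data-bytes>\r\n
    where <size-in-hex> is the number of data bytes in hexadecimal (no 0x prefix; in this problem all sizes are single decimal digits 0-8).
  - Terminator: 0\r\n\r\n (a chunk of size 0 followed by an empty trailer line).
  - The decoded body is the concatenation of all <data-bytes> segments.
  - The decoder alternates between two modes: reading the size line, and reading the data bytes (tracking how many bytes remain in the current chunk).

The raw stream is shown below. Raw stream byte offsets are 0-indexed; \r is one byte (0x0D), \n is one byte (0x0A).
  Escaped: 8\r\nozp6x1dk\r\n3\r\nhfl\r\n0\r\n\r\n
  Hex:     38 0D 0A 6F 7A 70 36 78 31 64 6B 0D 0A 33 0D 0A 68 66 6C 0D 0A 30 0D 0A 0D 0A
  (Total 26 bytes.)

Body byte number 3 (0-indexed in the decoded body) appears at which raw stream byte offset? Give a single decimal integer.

Answer: 6

Derivation:
Chunk 1: stream[0..1]='8' size=0x8=8, data at stream[3..11]='ozp6x1dk' -> body[0..8], body so far='ozp6x1dk'
Chunk 2: stream[13..14]='3' size=0x3=3, data at stream[16..19]='hfl' -> body[8..11], body so far='ozp6x1dkhfl'
Chunk 3: stream[21..22]='0' size=0 (terminator). Final body='ozp6x1dkhfl' (11 bytes)
Body byte 3 at stream offset 6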